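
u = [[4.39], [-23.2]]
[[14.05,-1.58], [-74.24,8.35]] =u@[[3.20, -0.36]]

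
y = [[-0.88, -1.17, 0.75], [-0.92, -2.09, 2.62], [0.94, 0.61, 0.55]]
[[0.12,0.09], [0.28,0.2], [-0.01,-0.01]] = y @ [[0.16,  0.11], [-0.24,  -0.17], [-0.03,  -0.02]]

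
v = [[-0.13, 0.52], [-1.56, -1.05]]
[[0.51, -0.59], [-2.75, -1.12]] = v @ [[0.94,1.27], [1.22,-0.82]]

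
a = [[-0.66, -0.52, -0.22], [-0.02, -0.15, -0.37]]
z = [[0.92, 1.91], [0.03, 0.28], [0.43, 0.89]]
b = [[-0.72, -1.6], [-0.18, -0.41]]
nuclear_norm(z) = 2.45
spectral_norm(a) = 0.89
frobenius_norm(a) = 0.96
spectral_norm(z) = 2.35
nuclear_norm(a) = 1.23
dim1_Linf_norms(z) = [1.91, 0.28, 0.89]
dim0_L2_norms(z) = [1.02, 2.13]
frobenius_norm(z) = 2.36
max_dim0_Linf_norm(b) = 1.6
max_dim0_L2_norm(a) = 0.66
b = a @ z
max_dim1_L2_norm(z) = 2.12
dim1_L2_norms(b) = [1.75, 0.45]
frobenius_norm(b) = 1.81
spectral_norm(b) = 1.81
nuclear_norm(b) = 1.81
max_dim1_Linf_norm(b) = 1.6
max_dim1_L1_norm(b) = 2.32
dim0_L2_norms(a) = [0.66, 0.54, 0.43]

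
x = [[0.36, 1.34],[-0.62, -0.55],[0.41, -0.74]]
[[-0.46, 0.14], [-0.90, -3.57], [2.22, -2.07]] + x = [[-0.1, 1.48], [-1.52, -4.12], [2.63, -2.81]]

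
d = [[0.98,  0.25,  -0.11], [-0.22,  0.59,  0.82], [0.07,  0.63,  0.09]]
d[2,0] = 0.072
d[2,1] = 0.629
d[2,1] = 0.629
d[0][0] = 0.984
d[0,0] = 0.984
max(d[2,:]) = 0.629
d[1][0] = -0.224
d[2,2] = 0.089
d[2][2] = 0.089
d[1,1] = 0.589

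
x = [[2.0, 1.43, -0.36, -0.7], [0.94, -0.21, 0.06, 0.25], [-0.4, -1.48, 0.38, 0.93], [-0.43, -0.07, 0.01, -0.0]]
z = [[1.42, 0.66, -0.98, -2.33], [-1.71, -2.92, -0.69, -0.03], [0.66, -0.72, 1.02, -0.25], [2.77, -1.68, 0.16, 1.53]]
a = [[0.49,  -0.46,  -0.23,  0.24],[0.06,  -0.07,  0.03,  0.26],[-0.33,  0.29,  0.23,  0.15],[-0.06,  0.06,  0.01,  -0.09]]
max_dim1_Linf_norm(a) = 0.49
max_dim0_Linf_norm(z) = 2.92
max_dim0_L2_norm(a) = 0.6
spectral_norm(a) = 0.88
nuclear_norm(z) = 11.16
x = a @ z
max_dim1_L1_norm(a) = 1.42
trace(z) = 1.05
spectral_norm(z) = 3.82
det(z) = -40.91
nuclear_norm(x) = 4.44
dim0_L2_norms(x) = [2.29, 2.07, 0.53, 1.19]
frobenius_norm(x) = 3.35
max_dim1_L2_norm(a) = 0.75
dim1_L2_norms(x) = [2.58, 1.0, 1.83, 0.44]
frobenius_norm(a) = 0.96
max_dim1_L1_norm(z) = 6.14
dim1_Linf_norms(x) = [2.0, 0.94, 1.48, 0.43]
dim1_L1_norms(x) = [4.49, 1.46, 3.19, 0.51]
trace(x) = 2.17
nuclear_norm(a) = 1.26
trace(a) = 0.56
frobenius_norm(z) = 5.97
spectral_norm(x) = 3.05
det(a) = 0.00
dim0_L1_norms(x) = [3.77, 3.19, 0.81, 1.88]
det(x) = -0.00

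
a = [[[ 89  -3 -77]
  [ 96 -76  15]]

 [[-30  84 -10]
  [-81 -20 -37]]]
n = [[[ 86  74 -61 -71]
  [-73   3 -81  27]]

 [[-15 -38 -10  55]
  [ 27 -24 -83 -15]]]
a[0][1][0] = 96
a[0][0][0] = 89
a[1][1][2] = -37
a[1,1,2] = -37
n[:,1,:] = [[-73, 3, -81, 27], [27, -24, -83, -15]]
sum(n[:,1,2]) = -164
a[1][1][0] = -81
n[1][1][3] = -15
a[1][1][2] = -37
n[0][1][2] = -81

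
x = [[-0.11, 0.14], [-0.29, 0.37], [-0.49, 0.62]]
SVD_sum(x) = [[-0.11, 0.14],[-0.29, 0.37],[-0.49, 0.62]] + [[0.00, 0.00], [0.0, 0.0], [-0.00, -0.0]]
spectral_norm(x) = 0.94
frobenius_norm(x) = 0.94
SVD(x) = [[-0.19, -0.18], [-0.50, -0.83], [-0.84, 0.53]] @ diag([0.9365880851331572, 0.0016609595437991008]) @ [[0.62, -0.79], [-0.79, -0.62]]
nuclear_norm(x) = 0.94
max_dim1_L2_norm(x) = 0.79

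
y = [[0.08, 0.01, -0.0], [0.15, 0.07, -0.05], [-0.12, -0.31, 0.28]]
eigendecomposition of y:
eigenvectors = [[-0.01, 0.34, 0.08],[-0.19, 0.39, -0.69],[0.98, 0.86, -0.72]]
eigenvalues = [0.34, 0.09, -0.0]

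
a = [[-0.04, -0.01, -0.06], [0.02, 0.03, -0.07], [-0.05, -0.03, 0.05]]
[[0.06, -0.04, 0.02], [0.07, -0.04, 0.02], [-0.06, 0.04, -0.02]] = a @ [[0.56, -0.35, 0.17], [-0.86, 0.53, -0.26], [-1.23, 0.76, -0.37]]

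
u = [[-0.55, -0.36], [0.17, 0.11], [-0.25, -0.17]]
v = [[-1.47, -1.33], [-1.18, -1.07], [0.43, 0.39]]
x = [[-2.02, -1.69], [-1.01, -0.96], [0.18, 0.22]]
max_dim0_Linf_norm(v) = 1.47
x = v + u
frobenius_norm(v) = 2.61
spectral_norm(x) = 2.99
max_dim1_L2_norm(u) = 0.66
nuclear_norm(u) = 0.76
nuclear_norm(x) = 3.08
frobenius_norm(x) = 2.99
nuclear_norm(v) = 2.61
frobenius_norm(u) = 0.75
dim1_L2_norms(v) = [1.98, 1.59, 0.58]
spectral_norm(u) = 0.75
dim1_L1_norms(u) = [0.91, 0.28, 0.42]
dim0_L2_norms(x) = [2.27, 1.96]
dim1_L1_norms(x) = [3.71, 1.97, 0.4]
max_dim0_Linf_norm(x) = 2.02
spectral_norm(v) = 2.61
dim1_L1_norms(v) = [2.8, 2.25, 0.82]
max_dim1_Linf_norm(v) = 1.47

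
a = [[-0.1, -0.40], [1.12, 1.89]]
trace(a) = 1.79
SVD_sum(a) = [[-0.2, -0.34], [1.10, 1.90]] + [[0.1, -0.06], [0.02, -0.01]]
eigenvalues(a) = [0.16, 1.63]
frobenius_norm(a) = 2.24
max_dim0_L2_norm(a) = 1.93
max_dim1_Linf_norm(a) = 1.89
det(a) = 0.26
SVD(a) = [[-0.18, 0.98],[0.98, 0.18]] @ diag([2.232271966476378, 0.11602528898341576]) @ [[0.5, 0.87], [0.87, -0.50]]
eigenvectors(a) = [[-0.84, 0.23], [0.54, -0.97]]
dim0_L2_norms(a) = [1.12, 1.93]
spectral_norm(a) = 2.23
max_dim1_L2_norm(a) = 2.2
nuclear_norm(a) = 2.35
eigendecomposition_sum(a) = [[0.19, 0.04], [-0.12, -0.03]] + [[-0.29, -0.44], [1.24, 1.92]]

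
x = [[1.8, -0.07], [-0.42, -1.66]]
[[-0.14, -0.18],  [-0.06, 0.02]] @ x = [[-0.18, 0.31], [-0.12, -0.03]]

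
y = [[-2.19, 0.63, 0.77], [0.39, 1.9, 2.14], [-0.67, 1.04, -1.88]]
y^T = [[-2.19, 0.39, -0.67], [0.63, 1.90, 1.04], [0.77, 2.14, -1.88]]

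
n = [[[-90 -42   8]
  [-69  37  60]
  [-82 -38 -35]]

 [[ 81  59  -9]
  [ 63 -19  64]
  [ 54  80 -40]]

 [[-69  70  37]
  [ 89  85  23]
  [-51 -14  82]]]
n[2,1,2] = 23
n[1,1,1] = -19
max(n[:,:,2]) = 82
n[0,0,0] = -90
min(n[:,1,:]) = -69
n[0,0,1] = -42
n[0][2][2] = -35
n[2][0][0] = -69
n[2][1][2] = 23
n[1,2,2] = -40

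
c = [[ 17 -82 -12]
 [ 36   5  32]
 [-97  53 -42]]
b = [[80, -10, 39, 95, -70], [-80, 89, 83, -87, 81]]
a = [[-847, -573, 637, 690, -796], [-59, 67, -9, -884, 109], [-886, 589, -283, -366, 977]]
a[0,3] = 690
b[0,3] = 95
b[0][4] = -70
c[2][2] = -42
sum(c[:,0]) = -44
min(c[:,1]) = -82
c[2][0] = -97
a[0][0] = -847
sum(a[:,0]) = -1792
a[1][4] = 109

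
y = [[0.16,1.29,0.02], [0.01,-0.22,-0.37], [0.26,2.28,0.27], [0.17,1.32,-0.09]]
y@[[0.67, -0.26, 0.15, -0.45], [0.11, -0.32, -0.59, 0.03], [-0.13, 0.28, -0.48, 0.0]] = [[0.25, -0.45, -0.75, -0.03], [0.03, -0.04, 0.31, -0.01], [0.39, -0.72, -1.44, -0.05], [0.27, -0.49, -0.71, -0.04]]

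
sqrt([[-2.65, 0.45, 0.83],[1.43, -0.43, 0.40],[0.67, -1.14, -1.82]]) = [[0.02+1.29j, -0.15-0.41j, 0.11-0.57j], [(1.19-0.5j), 1.14+0.16j, 1.07+0.22j], [(-0.82-0.9j), -1.17+0.29j, -0.52+0.40j]]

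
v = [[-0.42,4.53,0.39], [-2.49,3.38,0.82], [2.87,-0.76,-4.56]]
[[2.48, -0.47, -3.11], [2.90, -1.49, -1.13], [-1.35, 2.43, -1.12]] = v@[[-0.51, 0.47, -0.54], [0.51, -0.04, -0.74], [-0.11, -0.23, 0.03]]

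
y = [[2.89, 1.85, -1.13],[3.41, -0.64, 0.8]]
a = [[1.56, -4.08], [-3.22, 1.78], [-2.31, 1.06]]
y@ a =[[1.16, -9.7], [5.53, -14.2]]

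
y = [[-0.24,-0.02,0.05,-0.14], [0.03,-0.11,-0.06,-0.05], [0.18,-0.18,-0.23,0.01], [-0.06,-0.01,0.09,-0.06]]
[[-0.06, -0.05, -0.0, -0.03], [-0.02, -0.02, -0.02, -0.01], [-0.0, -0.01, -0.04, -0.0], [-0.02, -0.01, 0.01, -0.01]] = y @ [[0.18, 0.15, 0.03, 0.10],[0.15, 0.14, 0.05, 0.09],[0.03, 0.05, 0.17, 0.02],[0.1, 0.09, 0.02, 0.06]]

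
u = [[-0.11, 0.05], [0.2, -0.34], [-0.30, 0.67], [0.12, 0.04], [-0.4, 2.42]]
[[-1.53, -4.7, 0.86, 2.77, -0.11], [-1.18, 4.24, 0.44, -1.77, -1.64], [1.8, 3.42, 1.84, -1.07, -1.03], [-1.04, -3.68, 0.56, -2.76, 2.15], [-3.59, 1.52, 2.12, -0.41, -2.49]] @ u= [[-0.65, 1.94], [1.29, -5.25], [0.22, -2.38], [-1.98, 6.67], [1.01, -5.32]]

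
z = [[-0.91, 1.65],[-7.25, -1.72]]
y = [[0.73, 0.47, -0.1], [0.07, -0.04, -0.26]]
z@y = [[-0.55,-0.49,-0.34], [-5.41,-3.34,1.17]]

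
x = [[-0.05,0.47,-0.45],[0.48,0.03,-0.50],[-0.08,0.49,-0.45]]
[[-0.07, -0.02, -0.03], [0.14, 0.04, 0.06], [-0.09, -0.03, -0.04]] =x @ [[0.26, 0.07, 0.11], [-0.16, -0.05, -0.07], [-0.03, -0.01, -0.01]]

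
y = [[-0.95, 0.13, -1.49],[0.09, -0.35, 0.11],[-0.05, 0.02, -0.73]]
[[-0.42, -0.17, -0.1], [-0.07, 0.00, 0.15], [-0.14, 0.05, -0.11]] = y @ [[0.19,0.33,-0.19], [0.30,0.05,-0.42], [0.19,-0.09,0.15]]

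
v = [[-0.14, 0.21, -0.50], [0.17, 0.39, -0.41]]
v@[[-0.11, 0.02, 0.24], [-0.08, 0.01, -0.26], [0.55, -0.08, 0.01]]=[[-0.28, 0.04, -0.09], [-0.28, 0.04, -0.06]]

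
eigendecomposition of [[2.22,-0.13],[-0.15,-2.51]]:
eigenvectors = [[1.0, 0.03], [-0.03, 1.0]]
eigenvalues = [2.22, -2.51]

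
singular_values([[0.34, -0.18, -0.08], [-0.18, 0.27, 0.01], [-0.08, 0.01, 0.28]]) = [0.51, 0.27, 0.11]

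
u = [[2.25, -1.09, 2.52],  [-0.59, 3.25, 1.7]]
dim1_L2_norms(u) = [3.55, 3.71]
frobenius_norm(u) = 5.14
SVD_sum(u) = [[0.53,-1.29,-0.24], [-1.29,3.17,0.58]] + [[1.72,0.20,2.76], [0.7,0.08,1.12]]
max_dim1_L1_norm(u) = 5.86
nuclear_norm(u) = 7.26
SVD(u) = [[-0.38, 0.93], [0.93, 0.38]] @ diag([3.746911261297519, 3.515999999994573]) @ [[-0.37, 0.91, 0.17], [0.53, 0.06, 0.85]]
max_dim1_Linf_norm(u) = 3.25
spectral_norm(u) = 3.75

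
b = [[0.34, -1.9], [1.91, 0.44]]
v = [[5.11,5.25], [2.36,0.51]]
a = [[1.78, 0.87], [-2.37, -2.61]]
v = b @ a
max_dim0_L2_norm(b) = 1.95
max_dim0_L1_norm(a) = 4.15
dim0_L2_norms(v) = [5.63, 5.27]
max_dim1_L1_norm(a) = 4.98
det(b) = 3.78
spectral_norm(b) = 1.99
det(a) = -2.58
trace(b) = 0.78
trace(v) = 5.62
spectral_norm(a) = 3.99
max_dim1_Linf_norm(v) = 5.25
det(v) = -9.78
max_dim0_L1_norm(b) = 2.34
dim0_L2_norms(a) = [2.96, 2.75]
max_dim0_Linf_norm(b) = 1.91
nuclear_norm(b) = 3.89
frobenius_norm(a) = 4.04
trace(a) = -0.83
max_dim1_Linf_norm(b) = 1.91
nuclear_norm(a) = 4.64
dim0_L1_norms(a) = [4.15, 3.48]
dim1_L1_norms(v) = [10.36, 2.87]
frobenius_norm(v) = 7.71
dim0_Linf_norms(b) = [1.91, 1.9]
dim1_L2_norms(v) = [7.33, 2.41]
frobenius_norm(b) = 2.75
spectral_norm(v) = 7.61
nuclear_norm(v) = 8.89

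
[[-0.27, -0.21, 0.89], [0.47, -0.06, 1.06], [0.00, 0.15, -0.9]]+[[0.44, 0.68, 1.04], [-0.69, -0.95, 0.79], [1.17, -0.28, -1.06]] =[[0.17, 0.47, 1.93], [-0.22, -1.01, 1.85], [1.17, -0.13, -1.96]]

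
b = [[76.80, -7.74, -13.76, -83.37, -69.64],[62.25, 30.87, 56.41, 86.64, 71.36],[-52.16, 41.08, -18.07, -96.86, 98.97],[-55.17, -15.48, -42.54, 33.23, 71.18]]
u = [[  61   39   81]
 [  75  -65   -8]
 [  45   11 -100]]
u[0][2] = 81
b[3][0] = -55.17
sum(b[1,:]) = 307.53000000000003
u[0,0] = 61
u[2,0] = 45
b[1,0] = 62.25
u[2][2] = -100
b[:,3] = [-83.37, 86.64, -96.86, 33.23]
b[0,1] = -7.74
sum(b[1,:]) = 307.53000000000003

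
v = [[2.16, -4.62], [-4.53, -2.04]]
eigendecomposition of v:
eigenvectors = [[0.84, 0.54], [-0.54, 0.84]]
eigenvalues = [5.09, -4.97]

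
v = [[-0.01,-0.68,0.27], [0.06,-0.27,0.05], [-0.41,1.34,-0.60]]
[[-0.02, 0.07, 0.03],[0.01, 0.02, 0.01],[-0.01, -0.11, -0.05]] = v@ [[0.12, -0.06, -0.04], [-0.01, -0.07, -0.03], [-0.09, 0.07, 0.04]]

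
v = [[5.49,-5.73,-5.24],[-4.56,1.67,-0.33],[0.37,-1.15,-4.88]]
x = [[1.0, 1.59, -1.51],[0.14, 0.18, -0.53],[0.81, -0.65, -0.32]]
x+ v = [[6.49, -4.14, -6.75], [-4.42, 1.85, -0.86], [1.18, -1.8, -5.20]]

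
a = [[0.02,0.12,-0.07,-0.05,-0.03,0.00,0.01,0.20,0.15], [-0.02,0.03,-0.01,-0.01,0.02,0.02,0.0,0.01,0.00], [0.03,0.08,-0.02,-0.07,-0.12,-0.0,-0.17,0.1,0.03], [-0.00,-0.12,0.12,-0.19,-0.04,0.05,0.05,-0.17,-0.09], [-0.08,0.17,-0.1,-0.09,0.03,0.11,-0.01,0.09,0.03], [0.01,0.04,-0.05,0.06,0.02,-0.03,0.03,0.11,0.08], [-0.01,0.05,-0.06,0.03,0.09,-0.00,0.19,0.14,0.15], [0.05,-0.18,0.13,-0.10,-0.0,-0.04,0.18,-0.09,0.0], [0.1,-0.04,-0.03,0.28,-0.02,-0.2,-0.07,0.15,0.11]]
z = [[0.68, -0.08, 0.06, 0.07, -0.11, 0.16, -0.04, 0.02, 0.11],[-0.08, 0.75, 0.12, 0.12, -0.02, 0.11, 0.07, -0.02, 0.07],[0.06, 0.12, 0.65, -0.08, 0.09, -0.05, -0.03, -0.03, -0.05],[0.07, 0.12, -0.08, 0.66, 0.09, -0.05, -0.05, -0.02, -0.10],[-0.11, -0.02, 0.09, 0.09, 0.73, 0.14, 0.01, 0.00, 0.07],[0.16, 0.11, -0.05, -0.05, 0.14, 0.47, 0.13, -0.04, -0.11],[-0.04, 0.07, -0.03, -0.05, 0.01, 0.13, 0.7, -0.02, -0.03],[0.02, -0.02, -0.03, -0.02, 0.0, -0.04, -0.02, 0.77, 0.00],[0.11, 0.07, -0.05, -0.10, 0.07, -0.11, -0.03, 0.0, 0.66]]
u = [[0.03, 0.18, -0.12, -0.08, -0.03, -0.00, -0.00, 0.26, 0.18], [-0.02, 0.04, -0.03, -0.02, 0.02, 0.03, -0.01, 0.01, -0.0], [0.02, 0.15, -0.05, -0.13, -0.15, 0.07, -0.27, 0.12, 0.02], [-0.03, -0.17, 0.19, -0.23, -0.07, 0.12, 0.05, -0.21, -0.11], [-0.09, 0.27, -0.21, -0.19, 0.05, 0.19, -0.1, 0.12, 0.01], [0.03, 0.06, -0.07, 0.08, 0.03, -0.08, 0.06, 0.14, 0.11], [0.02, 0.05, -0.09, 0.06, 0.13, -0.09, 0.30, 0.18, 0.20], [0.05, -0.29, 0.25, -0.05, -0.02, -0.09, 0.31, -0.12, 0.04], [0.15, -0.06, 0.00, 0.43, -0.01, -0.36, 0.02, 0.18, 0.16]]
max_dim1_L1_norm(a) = 1.0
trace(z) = 6.07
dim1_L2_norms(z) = [0.73, 0.79, 0.68, 0.7, 0.77, 0.56, 0.72, 0.77, 0.69]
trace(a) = 0.05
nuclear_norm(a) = 1.67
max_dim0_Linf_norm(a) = 0.28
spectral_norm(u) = 0.83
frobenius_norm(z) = 2.14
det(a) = 0.00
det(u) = 0.00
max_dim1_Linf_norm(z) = 0.77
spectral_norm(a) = 0.60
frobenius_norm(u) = 1.29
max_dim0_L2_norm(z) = 0.79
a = u @ z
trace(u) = 0.10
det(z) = 0.01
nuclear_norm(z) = 6.07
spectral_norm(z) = 0.94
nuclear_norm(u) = 2.44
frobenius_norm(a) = 0.86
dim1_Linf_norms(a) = [0.2, 0.03, 0.17, 0.19, 0.17, 0.11, 0.19, 0.18, 0.28]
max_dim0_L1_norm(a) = 1.06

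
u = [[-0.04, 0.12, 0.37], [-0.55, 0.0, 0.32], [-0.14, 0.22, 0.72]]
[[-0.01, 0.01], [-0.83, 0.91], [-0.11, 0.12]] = u @ [[1.74, -1.90], [-0.67, 0.73], [0.39, -0.42]]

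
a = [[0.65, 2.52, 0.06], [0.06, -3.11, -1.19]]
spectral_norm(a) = 4.13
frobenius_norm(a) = 4.23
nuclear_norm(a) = 5.01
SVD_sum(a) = [[0.21,2.43,0.6],[-0.28,-3.18,-0.78]] + [[0.44, 0.09, -0.54], [0.34, 0.07, -0.41]]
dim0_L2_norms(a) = [0.65, 4.0, 1.19]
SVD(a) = [[-0.61, 0.80], [0.80, 0.61]] @ diag([4.134510617258425, 0.8798420061450564]) @ [[-0.08, -0.97, -0.24], [0.63, 0.13, -0.77]]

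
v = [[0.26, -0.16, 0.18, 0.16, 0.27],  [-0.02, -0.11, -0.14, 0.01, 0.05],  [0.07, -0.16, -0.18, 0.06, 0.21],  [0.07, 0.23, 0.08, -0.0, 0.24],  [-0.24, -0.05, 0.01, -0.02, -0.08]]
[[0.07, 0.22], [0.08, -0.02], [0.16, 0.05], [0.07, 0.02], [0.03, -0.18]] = v @ [[-0.32, 0.81], [-0.04, -0.15], [-0.26, 0.09], [0.38, -0.11], [0.5, -0.05]]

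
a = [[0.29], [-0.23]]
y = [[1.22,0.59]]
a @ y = [[0.35, 0.17], [-0.28, -0.14]]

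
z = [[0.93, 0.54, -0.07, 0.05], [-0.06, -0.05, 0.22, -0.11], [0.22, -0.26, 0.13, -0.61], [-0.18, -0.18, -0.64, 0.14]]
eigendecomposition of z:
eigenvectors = [[-0.58, 0.33, -0.41, 0.07], [-0.15, -0.32, 0.73, -0.17], [-0.54, -0.54, -0.20, 0.67], [0.59, 0.7, -0.50, 0.72]]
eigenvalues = [0.95, 0.63, -0.0, -0.43]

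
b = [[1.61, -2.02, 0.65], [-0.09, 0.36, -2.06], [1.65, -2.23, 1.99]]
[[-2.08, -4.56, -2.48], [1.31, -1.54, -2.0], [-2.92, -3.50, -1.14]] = b@[[0.33, -1.78, -1.63], [1.15, 1.17, 0.28], [-0.45, 1.03, 1.09]]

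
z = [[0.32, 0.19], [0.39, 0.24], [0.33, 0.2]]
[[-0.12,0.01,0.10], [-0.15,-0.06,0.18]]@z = [[-0.0, -0.00], [-0.01, -0.01]]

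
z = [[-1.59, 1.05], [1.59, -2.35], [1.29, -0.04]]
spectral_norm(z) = 3.48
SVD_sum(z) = [[-1.33, 1.32], [1.98, -1.96], [0.67, -0.66]] + [[-0.26, -0.27], [-0.39, -0.39], [0.62, 0.62]]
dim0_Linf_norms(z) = [1.59, 2.35]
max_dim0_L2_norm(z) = 2.59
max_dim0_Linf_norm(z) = 2.35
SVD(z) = [[-0.54, -0.34], [0.80, -0.5], [0.27, 0.8]] @ diag([3.4829945571182077, 1.1025646988204094]) @ [[0.71, -0.70], [0.70, 0.71]]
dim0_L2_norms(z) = [2.59, 2.57]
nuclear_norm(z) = 4.59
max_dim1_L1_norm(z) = 3.94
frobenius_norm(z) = 3.65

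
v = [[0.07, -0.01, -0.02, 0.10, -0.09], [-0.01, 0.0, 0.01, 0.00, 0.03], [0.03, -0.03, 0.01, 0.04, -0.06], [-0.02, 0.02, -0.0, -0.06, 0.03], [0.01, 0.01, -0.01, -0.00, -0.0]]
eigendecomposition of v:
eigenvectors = [[-0.59+0.00j, (-0.24-0.54j), (-0.24+0.54j), 0.86+0.00j, -0.11+0.00j], [(-0.19+0j), -0.18+0.36j, -0.18-0.36j, (0.09+0j), 0.03+0.00j], [-0.18+0.00j, -0.64+0.00j, (-0.64-0j), 0.44+0.00j, -0.94+0.00j], [0.75+0.00j, 0.03+0.18j, 0.03-0.18j, -0.11+0.00j, (0.14+0j)], [(0.14+0j), (-0.06-0.19j), -0.06+0.19j, (0.21+0j), (0.3+0j)]]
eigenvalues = [(-0.04+0j), (0.01+0.01j), (0.01-0.01j), (0.02+0j), (0.03+0j)]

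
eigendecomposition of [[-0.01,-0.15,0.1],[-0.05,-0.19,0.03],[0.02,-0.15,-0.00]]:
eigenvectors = [[0.86, -0.32, -0.37], [-0.11, -0.76, 0.39], [0.50, -0.57, 0.84]]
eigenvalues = [0.07, -0.19, -0.08]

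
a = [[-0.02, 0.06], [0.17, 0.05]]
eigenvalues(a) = [-0.09, 0.12]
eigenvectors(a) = [[-0.64,-0.39], [0.77,-0.92]]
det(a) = -0.01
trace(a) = 0.03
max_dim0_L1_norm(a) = 0.19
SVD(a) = [[-0.01, 1.0], [1.0, 0.01]] @ diag([0.17721692405667, 0.06319938154675618]) @ [[0.96, 0.28], [-0.28, 0.96]]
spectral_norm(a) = 0.18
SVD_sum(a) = [[-0.0, -0.00], [0.17, 0.05]] + [[-0.02,0.06], [-0.0,0.00]]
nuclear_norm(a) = 0.24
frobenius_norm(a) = 0.19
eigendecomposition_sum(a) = [[-0.06, 0.03],[0.07, -0.03]] + [[0.04, 0.03],  [0.10, 0.08]]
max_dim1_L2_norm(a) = 0.18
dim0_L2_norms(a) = [0.17, 0.08]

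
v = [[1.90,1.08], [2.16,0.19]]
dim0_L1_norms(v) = [4.06, 1.27]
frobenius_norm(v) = 3.08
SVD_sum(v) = [[2.04, 0.64], [2.02, 0.63]] + [[-0.14, 0.44], [0.14, -0.44]]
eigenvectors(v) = [[0.77, -0.38],[0.64, 0.92]]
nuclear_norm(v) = 3.66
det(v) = -1.97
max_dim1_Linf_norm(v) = 2.16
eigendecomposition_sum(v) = [[2.08,0.86], [1.72,0.71]] + [[-0.18, 0.22],[0.44, -0.52]]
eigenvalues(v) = [2.8, -0.71]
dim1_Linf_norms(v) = [1.9, 2.16]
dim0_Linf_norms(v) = [2.16, 1.08]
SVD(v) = [[-0.71, -0.70],[-0.7, 0.71]] @ diag([3.0080578223434395, 0.6555060163251323]) @ [[-0.95, -0.30], [0.30, -0.95]]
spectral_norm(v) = 3.01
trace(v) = 2.09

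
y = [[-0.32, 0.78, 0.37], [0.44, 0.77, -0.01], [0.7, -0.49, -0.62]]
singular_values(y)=[1.39, 0.9, 0.07]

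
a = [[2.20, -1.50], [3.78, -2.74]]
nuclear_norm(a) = 5.44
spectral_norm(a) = 5.37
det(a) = -0.36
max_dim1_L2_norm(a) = 4.67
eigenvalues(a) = [0.39, -0.93]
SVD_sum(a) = [[2.17, -1.55], [3.8, -2.71]] + [[0.03, 0.05], [-0.02, -0.03]]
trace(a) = -0.54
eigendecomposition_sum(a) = [[0.92, -0.44], [1.11, -0.53]] + [[1.28, -1.06], [2.67, -2.21]]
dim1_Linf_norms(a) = [2.2, 3.78]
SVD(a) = [[-0.50, -0.87],[-0.87, 0.5]] @ diag([5.374156903965627, 0.0666151000793875]) @ [[-0.81, 0.58], [-0.58, -0.81]]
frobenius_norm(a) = 5.37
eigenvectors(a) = [[0.64, 0.43], [0.77, 0.90]]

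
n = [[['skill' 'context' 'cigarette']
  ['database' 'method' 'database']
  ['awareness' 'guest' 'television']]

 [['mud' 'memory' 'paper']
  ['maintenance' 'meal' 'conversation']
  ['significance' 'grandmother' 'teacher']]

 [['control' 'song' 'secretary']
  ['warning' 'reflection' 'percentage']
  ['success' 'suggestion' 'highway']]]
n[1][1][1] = 'meal'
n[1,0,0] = 'mud'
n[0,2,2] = 'television'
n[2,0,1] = 'song'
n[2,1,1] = 'reflection'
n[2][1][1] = 'reflection'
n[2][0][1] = 'song'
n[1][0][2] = 'paper'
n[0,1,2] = 'database'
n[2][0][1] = 'song'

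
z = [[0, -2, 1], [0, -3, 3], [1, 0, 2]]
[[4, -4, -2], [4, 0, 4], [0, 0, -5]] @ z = [[-2, 4, -12], [4, -8, 12], [-5, 0, -10]]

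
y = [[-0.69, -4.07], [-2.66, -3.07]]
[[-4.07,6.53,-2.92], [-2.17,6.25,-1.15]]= y@[[-0.42, -0.62, -0.49], [1.07, -1.50, 0.80]]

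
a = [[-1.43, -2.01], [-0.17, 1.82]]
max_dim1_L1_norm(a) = 3.44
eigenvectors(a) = [[-1.00, 0.51], [-0.05, -0.86]]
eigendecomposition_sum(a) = [[-1.49, -0.89], [-0.08, -0.05]] + [[0.06, -1.12], [-0.09, 1.87]]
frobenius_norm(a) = 3.07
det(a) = -2.94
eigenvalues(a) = [-1.53, 1.92]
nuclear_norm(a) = 3.91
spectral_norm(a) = 2.90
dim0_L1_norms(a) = [1.6, 3.83]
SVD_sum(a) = [[-0.9, -2.22], [0.61, 1.50]] + [[-0.53, 0.21], [-0.78, 0.32]]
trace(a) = 0.39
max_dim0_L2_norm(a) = 2.71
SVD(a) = [[-0.83, 0.56], [0.56, 0.83]] @ diag([2.897151532083672, 1.0162740772770067]) @ [[0.38, 0.93], [-0.93, 0.38]]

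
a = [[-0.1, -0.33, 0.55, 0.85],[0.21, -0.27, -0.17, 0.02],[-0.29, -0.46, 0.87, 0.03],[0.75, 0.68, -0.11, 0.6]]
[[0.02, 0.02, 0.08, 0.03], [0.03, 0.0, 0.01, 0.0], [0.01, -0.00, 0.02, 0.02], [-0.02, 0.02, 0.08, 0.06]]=a @ [[0.03, 0.01, 0.06, 0.07],[-0.07, 0.0, -0.01, 0.01],[-0.02, 0.0, 0.04, 0.05],[0.01, 0.02, 0.07, 0.01]]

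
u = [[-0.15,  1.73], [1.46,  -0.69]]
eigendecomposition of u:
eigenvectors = [[0.79, -0.68], [0.61, 0.74]]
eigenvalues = [1.19, -2.03]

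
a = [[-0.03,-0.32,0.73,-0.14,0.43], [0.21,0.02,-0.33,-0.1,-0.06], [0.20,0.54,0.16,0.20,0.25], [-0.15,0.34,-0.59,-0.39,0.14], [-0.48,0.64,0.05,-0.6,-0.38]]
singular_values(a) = [1.29, 0.92, 0.67, 0.52, 0.2]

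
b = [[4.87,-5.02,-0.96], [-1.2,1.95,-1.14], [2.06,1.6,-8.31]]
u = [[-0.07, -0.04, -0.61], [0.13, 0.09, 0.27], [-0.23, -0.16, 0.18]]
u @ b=[[-1.55, -0.70, 5.18], [1.08, -0.05, -2.47], [-0.56, 1.13, -1.09]]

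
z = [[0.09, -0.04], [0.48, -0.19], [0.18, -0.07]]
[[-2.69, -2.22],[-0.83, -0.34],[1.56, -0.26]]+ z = [[-2.60, -2.26], [-0.35, -0.53], [1.74, -0.33]]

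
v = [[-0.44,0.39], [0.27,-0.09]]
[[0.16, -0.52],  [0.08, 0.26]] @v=[[-0.21, 0.11], [0.04, 0.01]]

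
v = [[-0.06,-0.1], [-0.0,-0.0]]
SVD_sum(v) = [[-0.06, -0.10], [0.00, 0.00]] + [[-0.00, -0.00], [0.00, -0.00]]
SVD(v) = [[1.0, 0.00],  [0.00, 1.00]] @ diag([0.11661903789690602, -0.0]) @ [[-0.51,-0.86], [-0.86,0.51]]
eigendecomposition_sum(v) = [[-0.06, -0.1],[-0.00, -0.00]] + [[-0.0, 0.0], [-0.00, -0.00]]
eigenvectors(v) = [[1.0, -0.86], [0.00, 0.51]]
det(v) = 0.00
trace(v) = -0.06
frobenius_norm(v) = 0.12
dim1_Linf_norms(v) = [0.1, 0.0]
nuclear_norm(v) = 0.12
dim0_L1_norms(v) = [0.06, 0.1]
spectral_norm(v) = 0.12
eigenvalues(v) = [-0.06, -0.0]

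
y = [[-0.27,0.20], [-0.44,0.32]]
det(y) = 0.002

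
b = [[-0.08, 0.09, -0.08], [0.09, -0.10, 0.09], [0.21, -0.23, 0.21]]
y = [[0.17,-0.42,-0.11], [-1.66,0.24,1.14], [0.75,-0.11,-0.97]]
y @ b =[[-0.07,0.08,-0.07], [0.39,-0.44,0.39], [-0.27,0.30,-0.27]]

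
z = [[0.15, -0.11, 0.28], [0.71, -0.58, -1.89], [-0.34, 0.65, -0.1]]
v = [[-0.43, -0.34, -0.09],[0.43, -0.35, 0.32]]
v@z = [[-0.28, 0.19, 0.53], [-0.29, 0.36, 0.75]]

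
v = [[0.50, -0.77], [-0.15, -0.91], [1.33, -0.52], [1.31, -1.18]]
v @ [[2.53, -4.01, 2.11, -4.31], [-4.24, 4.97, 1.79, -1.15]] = [[4.53, -5.83, -0.32, -1.27], [3.48, -3.92, -1.95, 1.69], [5.57, -7.92, 1.88, -5.13], [8.32, -11.12, 0.65, -4.29]]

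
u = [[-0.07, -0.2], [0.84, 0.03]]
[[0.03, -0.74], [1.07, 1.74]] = u@[[1.30,1.96],  [-0.62,2.99]]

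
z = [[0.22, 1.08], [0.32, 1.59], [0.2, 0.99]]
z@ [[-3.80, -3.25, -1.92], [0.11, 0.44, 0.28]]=[[-0.72, -0.24, -0.12], [-1.04, -0.34, -0.17], [-0.65, -0.21, -0.11]]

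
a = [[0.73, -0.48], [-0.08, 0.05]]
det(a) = -0.00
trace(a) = 0.78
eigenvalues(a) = [0.78, -0.0]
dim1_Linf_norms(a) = [0.73, 0.08]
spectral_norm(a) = 0.88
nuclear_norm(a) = 0.88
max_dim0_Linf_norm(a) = 0.73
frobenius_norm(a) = 0.88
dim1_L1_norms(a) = [1.21, 0.13]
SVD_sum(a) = [[0.73, -0.48], [-0.08, 0.05]] + [[-0.00,-0.00], [-0.00,-0.00]]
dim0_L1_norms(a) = [0.81, 0.53]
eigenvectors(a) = [[0.99, 0.55],  [-0.11, 0.84]]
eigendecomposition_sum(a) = [[0.73, -0.48], [-0.08, 0.05]] + [[-0.00, -0.0],[-0.0, -0.00]]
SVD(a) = [[-0.99, 0.11], [0.11, 0.99]] @ diag([0.8787464509271273, 0.002162170894682293]) @ [[-0.84, 0.55], [-0.55, -0.84]]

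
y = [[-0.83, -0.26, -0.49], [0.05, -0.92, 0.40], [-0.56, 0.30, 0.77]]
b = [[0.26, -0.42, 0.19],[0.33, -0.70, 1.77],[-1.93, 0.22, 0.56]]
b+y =[[-0.57,-0.68,-0.30], [0.38,-1.62,2.17], [-2.49,0.52,1.33]]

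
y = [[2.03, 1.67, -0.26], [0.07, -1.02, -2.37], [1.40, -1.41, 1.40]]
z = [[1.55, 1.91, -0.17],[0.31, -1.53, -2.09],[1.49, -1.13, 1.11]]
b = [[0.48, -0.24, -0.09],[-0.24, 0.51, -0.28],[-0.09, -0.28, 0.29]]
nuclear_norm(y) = 7.59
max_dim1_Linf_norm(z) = 2.09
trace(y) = 2.41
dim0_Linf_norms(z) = [1.55, 1.91, 2.09]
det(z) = -13.23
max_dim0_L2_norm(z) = 2.7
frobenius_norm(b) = 0.93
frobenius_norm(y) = 4.42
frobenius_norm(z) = 4.20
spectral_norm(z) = 2.93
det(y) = -15.73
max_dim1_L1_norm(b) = 1.03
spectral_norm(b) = 0.79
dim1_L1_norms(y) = [3.96, 3.46, 4.21]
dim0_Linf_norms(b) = [0.48, 0.51, 0.29]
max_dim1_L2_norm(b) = 0.63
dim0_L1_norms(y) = [3.5, 4.1, 4.03]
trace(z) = 1.13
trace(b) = 1.28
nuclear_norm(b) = 1.28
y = b + z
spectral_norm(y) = 2.92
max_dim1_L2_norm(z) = 2.61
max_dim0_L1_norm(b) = 1.03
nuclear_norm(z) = 7.18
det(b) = 0.00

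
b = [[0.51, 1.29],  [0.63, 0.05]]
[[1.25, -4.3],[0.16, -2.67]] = b @ [[0.19, -4.11],[0.89, -1.71]]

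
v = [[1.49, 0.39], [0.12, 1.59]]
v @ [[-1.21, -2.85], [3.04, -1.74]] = [[-0.62, -4.93], [4.69, -3.11]]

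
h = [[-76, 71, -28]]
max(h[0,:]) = 71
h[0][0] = -76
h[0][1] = 71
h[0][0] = -76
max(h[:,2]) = -28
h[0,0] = -76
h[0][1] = 71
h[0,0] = -76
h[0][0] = -76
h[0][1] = 71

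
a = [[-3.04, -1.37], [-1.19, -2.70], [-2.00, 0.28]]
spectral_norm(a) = 4.39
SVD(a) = [[-0.75, 0.27], [-0.57, -0.73], [-0.34, 0.63]] @ diag([4.39166842424557, 2.1485456596229078]) @ [[0.83, 0.56], [-0.56, 0.83]]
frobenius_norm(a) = 4.89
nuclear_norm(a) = 6.54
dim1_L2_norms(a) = [3.33, 2.95, 2.02]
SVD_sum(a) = [[-2.72, -1.85], [-2.07, -1.40], [-1.24, -0.84]] + [[-0.32,0.48], [0.88,-1.30], [-0.76,1.12]]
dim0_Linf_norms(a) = [3.04, 2.7]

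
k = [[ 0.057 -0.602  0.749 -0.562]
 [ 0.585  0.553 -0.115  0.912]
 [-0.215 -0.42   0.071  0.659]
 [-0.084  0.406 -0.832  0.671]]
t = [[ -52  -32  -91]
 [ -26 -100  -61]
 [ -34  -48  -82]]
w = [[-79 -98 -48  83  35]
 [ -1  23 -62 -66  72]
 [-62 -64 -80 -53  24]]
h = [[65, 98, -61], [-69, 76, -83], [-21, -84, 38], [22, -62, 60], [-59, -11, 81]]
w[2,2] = -80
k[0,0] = 0.057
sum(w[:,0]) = -142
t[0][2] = -91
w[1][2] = -62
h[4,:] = [-59, -11, 81]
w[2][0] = -62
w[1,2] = -62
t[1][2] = -61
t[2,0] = -34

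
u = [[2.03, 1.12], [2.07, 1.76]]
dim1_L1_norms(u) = [3.15, 3.83]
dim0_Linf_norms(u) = [2.07, 1.76]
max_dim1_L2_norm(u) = 2.72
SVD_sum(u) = [[1.87, 1.34],  [2.2, 1.57]] + [[0.16,-0.22],[-0.13,0.19]]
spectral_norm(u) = 3.55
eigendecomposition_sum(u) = [[1.86, 1.25], [2.32, 1.56]] + [[0.17, -0.13], [-0.25, 0.20]]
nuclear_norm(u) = 3.91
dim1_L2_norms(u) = [2.32, 2.72]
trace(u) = 3.79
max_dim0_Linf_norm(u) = 2.07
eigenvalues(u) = [3.42, 0.37]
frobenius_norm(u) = 3.57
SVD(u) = [[-0.65, -0.76], [-0.76, 0.65]] @ diag([3.5543278066145834, 0.3529218654693493]) @ [[-0.81, -0.58], [-0.58, 0.81]]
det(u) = 1.25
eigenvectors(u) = [[0.63,-0.56], [0.78,0.83]]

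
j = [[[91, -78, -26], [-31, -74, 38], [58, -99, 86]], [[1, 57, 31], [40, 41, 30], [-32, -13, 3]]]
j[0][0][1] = -78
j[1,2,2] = 3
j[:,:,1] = [[-78, -74, -99], [57, 41, -13]]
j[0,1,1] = -74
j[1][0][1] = 57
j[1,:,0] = [1, 40, -32]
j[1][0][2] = 31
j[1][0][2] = 31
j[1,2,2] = 3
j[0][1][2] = 38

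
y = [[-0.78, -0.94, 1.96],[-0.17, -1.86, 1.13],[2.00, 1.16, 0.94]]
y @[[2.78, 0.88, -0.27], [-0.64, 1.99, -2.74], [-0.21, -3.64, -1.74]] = [[-1.98, -9.69, -0.62],[0.48, -7.96, 3.18],[4.62, 0.65, -5.35]]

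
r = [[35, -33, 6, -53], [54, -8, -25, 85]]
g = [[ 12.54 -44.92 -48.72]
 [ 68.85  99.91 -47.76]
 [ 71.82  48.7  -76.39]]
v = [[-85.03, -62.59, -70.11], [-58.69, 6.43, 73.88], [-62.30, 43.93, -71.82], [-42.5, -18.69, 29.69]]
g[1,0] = 68.85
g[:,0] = [12.54, 68.85, 71.82]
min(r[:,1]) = -33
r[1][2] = -25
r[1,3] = 85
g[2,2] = -76.39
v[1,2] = 73.88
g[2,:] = [71.82, 48.7, -76.39]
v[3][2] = 29.69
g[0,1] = -44.92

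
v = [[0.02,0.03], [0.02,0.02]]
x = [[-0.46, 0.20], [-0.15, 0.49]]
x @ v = [[-0.01, -0.01], [0.01, 0.01]]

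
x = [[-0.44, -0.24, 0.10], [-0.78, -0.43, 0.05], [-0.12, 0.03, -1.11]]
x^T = [[-0.44, -0.78, -0.12], [-0.24, -0.43, 0.03], [0.1, 0.05, -1.11]]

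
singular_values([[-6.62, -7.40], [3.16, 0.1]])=[10.18, 2.23]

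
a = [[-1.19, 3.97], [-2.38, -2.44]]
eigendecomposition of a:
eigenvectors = [[(0.79+0j), 0.79-0.00j],  [(-0.12+0.6j), (-0.12-0.6j)]]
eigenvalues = [(-1.82+3.01j), (-1.82-3.01j)]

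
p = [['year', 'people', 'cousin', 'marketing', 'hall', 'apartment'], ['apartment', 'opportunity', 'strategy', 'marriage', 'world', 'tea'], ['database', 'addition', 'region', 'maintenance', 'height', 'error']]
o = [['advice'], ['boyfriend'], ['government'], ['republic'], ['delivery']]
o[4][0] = 'delivery'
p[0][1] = 'people'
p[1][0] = 'apartment'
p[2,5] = 'error'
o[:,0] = ['advice', 'boyfriend', 'government', 'republic', 'delivery']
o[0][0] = 'advice'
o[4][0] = 'delivery'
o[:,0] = ['advice', 'boyfriend', 'government', 'republic', 'delivery']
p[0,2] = 'cousin'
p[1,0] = 'apartment'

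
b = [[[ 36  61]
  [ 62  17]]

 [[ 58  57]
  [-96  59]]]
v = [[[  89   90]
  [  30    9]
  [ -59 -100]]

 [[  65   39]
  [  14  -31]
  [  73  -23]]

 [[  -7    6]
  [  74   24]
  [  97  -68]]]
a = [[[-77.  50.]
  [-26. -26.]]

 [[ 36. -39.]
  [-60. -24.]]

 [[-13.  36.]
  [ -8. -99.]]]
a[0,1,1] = -26.0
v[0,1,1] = 9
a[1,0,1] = -39.0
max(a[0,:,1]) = 50.0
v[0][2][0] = -59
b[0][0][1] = 61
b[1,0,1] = 57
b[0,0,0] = 36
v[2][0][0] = -7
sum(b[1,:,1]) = 116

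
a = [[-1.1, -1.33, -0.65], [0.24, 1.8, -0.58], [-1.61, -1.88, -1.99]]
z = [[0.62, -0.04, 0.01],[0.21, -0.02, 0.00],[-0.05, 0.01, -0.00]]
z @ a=[[-0.71, -0.92, -0.40],[-0.24, -0.32, -0.12],[0.06, 0.08, 0.03]]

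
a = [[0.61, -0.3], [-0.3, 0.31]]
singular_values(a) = [0.8, 0.12]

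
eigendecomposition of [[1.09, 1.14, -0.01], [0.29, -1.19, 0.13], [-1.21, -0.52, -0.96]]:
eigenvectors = [[-0.86, -0.42, -0.16], [-0.08, 0.90, 0.28], [0.50, -0.11, 0.95]]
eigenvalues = [1.2, -1.34, -0.92]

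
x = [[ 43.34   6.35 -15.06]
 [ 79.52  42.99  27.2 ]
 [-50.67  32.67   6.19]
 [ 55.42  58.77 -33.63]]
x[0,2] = -15.06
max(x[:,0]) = 79.52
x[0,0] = 43.34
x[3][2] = -33.63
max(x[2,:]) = 32.67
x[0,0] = 43.34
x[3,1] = 58.77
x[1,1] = 42.99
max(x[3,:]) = 58.77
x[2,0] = -50.67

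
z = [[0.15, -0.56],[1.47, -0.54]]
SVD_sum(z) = [[0.33, -0.15], [1.43, -0.64]] + [[-0.18, -0.41], [0.04, 0.1]]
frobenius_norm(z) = 1.67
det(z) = 0.74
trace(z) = -0.39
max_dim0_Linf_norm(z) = 1.47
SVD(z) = [[-0.23, -0.97], [-0.97, 0.23]] @ diag([1.6045696835560688, 0.4625539218434732]) @ [[-0.91, 0.41], [0.41, 0.91]]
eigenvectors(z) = [[0.20+0.49j,  0.20-0.49j], [(0.85+0j),  (0.85-0j)]]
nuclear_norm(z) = 2.07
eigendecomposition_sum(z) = [[(0.08+0.46j),(-0.28-0.07j)], [0.74+0.17j,-0.27+0.38j]] + [[(0.08-0.46j), (-0.28+0.07j)], [(0.74-0.17j), -0.27-0.38j]]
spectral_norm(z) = 1.60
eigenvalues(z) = [(-0.2+0.84j), (-0.2-0.84j)]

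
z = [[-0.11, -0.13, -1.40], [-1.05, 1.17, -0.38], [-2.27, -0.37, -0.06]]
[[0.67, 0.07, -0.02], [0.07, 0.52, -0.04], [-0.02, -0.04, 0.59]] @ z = [[-0.10, 0.0, -0.96], [-0.46, 0.61, -0.29], [-1.30, -0.26, 0.01]]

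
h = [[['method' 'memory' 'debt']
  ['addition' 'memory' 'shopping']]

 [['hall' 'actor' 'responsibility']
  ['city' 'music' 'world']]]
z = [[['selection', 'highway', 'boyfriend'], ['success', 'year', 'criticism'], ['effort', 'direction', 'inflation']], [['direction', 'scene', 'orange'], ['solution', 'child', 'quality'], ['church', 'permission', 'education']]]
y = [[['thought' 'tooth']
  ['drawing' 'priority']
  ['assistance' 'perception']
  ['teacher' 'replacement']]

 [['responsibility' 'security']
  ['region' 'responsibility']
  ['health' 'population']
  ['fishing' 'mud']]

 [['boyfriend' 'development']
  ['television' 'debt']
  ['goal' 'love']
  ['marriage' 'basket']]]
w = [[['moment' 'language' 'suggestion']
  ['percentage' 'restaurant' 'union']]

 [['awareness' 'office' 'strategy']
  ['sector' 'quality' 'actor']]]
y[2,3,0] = 'marriage'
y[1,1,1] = 'responsibility'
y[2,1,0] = 'television'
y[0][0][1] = 'tooth'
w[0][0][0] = 'moment'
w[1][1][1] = 'quality'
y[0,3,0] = 'teacher'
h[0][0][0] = 'method'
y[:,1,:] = [['drawing', 'priority'], ['region', 'responsibility'], ['television', 'debt']]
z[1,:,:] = [['direction', 'scene', 'orange'], ['solution', 'child', 'quality'], ['church', 'permission', 'education']]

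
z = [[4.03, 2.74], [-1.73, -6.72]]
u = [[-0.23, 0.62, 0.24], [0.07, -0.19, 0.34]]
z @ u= [[-0.74,1.98,1.9], [-0.07,0.20,-2.70]]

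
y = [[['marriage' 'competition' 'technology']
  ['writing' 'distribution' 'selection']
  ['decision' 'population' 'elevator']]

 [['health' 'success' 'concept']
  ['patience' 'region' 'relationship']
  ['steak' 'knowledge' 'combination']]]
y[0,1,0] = 'writing'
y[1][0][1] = 'success'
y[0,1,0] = 'writing'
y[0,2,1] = 'population'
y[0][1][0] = 'writing'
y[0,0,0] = 'marriage'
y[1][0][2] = 'concept'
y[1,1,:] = ['patience', 'region', 'relationship']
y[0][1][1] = 'distribution'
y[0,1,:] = ['writing', 'distribution', 'selection']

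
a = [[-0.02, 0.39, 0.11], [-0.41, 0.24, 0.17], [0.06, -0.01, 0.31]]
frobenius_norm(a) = 0.72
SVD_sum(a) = [[-0.19, 0.24, 0.14], [-0.27, 0.33, 0.20], [-0.05, 0.06, 0.04]] + [[0.06, 0.01, 0.07], [-0.07, -0.01, -0.09], [0.18, 0.01, 0.21]] + [[0.11, 0.15, -0.1], [-0.07, -0.09, 0.06], [-0.06, -0.09, 0.06]]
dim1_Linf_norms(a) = [0.39, 0.41, 0.31]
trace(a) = 0.53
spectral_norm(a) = 0.59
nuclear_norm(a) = 1.18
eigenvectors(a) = [[0.21-0.65j, (0.21+0.65j), (0.37+0j)], [(0.72+0j), 0.72-0.00j, 0.07+0.00j], [(-0.09+0.03j), (-0.09-0.03j), 0.93+0.00j]]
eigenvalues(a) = [(0.1+0.38j), (0.1-0.38j), (0.33+0j)]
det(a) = 0.05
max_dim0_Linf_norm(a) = 0.41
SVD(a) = [[-0.57, 0.30, -0.77], [-0.81, -0.37, 0.45], [-0.15, 0.88, 0.45]] @ diag([0.5865485172958375, 0.3140762776715229, 0.2762551875749219]) @ [[0.57, -0.71, -0.42], [0.64, 0.05, 0.77], [-0.52, -0.71, 0.48]]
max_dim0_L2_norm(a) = 0.46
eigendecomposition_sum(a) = [[(-0.01+0.2j),(0.19-0.06j),-0.01-0.08j],  [(-0.21+0.05j),0.12+0.17j,(0.07-0.03j)],  [0.02-0.02j,-0.02-0.01j,(-0.01+0.01j)]] + [[-0.01-0.20j, (0.19+0.06j), (-0.01+0.08j)],  [(-0.21-0.05j), (0.12-0.17j), (0.07+0.03j)],  [0.02+0.02j, (-0.02+0.01j), (-0.01-0.01j)]] + [[0.01-0.00j, 0.01-0.00j, 0.13+0.00j], [0.00-0.00j, 0.00-0.00j, 0.03+0.00j], [(0.02-0j), (0.03-0j), 0.32+0.00j]]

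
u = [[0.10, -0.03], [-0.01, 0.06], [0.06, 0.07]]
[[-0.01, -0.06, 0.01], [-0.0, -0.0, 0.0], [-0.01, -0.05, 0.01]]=u@[[-0.08, -0.62, 0.14],[-0.02, -0.18, 0.04]]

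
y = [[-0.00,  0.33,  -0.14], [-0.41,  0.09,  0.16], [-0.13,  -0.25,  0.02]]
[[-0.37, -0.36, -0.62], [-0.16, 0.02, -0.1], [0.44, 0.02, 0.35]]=y @ [[-0.41, 0.65, 0.29], [-1.62, -0.26, -1.47], [-1.16, 1.96, 0.93]]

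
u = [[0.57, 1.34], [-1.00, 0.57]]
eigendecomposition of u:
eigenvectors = [[(0.76+0j),  0.76-0.00j], [0.65j,  0.00-0.65j]]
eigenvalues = [(0.57+1.16j), (0.57-1.16j)]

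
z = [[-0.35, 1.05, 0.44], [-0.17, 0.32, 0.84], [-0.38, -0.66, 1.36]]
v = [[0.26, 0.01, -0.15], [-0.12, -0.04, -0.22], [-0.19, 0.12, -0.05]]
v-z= [[0.61,  -1.04,  -0.59], [0.05,  -0.36,  -1.06], [0.19,  0.78,  -1.41]]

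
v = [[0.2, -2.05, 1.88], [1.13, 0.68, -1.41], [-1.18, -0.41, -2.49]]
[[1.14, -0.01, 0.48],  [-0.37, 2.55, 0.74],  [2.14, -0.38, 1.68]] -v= [[0.94, 2.04, -1.40], [-1.50, 1.87, 2.15], [3.32, 0.03, 4.17]]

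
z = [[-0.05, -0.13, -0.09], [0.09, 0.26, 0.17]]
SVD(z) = [[-0.46, 0.89], [0.89, 0.46]] @ diag([0.363418762147975, 0.005177192176601452]) @ [[0.28, 0.80, 0.53], [-0.67, 0.56, -0.49]]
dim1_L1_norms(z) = [0.27, 0.52]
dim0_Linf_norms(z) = [0.09, 0.26, 0.17]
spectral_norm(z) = 0.36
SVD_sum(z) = [[-0.05, -0.13, -0.09], [0.09, 0.26, 0.17]] + [[-0.0, 0.00, -0.0], [-0.00, 0.00, -0.0]]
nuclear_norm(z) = 0.37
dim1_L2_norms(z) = [0.17, 0.32]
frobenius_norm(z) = 0.36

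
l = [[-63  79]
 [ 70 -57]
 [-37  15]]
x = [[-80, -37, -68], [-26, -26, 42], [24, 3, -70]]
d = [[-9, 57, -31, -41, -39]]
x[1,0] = -26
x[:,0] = [-80, -26, 24]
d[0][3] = -41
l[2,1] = 15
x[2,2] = -70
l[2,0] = -37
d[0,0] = -9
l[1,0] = 70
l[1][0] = 70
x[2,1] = 3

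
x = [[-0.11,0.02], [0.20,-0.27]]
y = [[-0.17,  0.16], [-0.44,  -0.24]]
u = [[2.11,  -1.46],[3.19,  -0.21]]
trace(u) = 1.90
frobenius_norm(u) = 4.10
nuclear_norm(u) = 5.02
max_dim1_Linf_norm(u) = 3.19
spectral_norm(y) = 0.51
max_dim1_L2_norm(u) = 3.2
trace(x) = -0.38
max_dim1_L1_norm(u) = 3.57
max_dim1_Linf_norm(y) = 0.44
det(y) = 0.11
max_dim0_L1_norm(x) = 0.31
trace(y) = -0.41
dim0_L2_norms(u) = [3.82, 1.48]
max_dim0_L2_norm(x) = 0.27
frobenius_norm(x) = 0.35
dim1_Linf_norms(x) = [0.11, 0.27]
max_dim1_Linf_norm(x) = 0.27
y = x @ u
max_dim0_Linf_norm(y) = 0.44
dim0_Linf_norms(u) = [3.19, 1.46]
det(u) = 4.21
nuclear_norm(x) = 0.42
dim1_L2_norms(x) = [0.11, 0.34]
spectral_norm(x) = 0.35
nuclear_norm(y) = 0.73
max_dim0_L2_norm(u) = 3.82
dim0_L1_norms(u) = [5.3, 1.67]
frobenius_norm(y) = 0.55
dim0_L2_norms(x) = [0.23, 0.27]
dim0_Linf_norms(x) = [0.2, 0.27]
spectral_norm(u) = 3.96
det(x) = 0.03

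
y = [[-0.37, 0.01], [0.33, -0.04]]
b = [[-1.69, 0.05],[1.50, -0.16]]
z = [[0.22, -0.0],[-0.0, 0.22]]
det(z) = 0.05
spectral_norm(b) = 2.26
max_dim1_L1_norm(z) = 0.22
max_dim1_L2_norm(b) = 1.69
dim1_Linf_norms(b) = [1.69, 1.5]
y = z @ b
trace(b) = -1.85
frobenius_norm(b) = 2.27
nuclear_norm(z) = 0.44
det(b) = 0.20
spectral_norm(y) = 0.50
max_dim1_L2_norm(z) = 0.22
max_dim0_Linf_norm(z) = 0.22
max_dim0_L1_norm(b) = 3.19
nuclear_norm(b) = 2.35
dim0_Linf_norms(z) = [0.22, 0.22]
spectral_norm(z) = 0.22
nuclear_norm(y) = 0.52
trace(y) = -0.41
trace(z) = 0.44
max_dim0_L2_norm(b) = 2.26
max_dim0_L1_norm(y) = 0.7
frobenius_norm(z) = 0.31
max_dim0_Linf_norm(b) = 1.69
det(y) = 0.01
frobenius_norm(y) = 0.50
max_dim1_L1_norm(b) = 1.74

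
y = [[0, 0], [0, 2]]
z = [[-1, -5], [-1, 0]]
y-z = [[1, 5], [1, 2]]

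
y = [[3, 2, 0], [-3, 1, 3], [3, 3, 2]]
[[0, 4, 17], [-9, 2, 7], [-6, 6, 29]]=y @ [[0, 0, 3], [0, 2, 4], [-3, 0, 4]]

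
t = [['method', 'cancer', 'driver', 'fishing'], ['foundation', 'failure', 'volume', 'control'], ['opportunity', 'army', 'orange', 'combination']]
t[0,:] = ['method', 'cancer', 'driver', 'fishing']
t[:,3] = ['fishing', 'control', 'combination']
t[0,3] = 'fishing'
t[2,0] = 'opportunity'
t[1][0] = 'foundation'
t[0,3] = 'fishing'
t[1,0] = 'foundation'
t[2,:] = ['opportunity', 'army', 'orange', 'combination']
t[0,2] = 'driver'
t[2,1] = 'army'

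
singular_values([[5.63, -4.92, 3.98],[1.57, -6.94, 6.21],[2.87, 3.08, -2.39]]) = [12.46, 5.38, 0.33]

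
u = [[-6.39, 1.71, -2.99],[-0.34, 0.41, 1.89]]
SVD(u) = [[-1.00, 0.06],[0.06, 1.0]] @ diag([7.270057372800841, 1.923113568197191]) @ [[0.87,-0.23,0.43], [-0.36,0.26,0.89]]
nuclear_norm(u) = 9.19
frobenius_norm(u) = 7.52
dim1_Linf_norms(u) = [6.39, 1.89]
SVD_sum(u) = [[-6.35, 1.68, -3.09], [0.36, -0.10, 0.17]] + [[-0.04, 0.03, 0.1], [-0.70, 0.51, 1.72]]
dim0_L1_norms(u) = [6.73, 2.12, 4.88]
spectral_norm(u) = 7.27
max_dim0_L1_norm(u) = 6.73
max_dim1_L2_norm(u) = 7.26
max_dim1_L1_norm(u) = 11.09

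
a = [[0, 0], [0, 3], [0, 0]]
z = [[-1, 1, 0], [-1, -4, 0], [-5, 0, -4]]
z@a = [[0, 3], [0, -12], [0, 0]]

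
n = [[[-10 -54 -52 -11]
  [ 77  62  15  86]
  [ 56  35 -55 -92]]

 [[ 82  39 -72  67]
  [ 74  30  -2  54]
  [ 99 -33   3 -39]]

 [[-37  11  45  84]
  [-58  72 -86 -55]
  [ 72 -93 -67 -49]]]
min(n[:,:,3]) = -92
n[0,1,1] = 62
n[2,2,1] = -93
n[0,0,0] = -10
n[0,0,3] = -11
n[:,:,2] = [[-52, 15, -55], [-72, -2, 3], [45, -86, -67]]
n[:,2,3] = [-92, -39, -49]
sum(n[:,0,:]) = 92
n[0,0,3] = -11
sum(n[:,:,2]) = -271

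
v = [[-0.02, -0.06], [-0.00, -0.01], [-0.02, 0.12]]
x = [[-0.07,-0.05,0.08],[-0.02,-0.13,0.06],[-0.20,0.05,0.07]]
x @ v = [[-0.0,  0.01], [-0.00,  0.01], [0.0,  0.02]]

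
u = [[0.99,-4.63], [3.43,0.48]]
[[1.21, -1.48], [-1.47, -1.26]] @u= [[-3.88, -6.31], [-5.78, 6.2]]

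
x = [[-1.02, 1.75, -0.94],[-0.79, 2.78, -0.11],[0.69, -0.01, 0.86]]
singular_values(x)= [3.59, 1.3, 0.09]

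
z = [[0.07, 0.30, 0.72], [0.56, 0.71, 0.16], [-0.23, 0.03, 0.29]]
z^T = [[0.07, 0.56, -0.23], [0.30, 0.71, 0.03], [0.72, 0.16, 0.29]]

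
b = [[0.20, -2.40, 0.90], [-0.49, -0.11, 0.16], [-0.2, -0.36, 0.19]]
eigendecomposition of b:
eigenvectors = [[0.93, -0.82, 0.22], [-0.38, -0.48, 0.36], [-0.05, -0.32, 0.91]]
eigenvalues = [1.12, -0.84, 0.0]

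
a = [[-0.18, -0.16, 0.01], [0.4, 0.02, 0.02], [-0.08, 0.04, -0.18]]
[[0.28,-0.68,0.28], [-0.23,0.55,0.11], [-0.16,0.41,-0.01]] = a @ [[-0.57, 1.35, 0.41], [-1.07, 2.61, -2.26], [0.92, -2.29, -0.61]]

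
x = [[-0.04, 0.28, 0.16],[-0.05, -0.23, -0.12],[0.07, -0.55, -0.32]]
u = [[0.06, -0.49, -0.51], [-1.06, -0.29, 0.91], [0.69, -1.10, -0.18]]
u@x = [[-0.01,  0.41,  0.23], [0.12,  -0.73,  -0.43], [0.01,  0.55,  0.30]]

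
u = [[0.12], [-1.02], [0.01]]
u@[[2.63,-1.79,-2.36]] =[[0.32, -0.21, -0.28], [-2.68, 1.83, 2.41], [0.03, -0.02, -0.02]]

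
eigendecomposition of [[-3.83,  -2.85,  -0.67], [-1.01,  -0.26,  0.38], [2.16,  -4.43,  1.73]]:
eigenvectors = [[(0.96+0j), -0.12+0.18j, (-0.12-0.18j)],[0.25+0.00j, 0.09-0.24j, 0.09+0.24j],[(-0.16+0j), 0.94+0.00j, (0.94-0j)]]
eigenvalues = [(-4.45+0j), (1.04+1.54j), (1.04-1.54j)]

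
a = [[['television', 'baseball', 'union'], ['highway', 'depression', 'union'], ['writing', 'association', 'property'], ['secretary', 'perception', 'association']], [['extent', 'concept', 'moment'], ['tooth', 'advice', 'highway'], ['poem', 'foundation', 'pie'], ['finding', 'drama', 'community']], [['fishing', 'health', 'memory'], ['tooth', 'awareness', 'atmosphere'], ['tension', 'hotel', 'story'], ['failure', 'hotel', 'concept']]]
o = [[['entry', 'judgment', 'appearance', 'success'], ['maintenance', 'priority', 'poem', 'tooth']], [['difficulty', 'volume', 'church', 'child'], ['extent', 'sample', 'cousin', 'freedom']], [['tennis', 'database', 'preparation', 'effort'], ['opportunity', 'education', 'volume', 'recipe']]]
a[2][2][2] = 'story'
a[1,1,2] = 'highway'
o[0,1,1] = 'priority'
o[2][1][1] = 'education'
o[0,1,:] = ['maintenance', 'priority', 'poem', 'tooth']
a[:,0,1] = ['baseball', 'concept', 'health']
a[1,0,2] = 'moment'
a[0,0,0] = 'television'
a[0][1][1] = 'depression'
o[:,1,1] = ['priority', 'sample', 'education']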